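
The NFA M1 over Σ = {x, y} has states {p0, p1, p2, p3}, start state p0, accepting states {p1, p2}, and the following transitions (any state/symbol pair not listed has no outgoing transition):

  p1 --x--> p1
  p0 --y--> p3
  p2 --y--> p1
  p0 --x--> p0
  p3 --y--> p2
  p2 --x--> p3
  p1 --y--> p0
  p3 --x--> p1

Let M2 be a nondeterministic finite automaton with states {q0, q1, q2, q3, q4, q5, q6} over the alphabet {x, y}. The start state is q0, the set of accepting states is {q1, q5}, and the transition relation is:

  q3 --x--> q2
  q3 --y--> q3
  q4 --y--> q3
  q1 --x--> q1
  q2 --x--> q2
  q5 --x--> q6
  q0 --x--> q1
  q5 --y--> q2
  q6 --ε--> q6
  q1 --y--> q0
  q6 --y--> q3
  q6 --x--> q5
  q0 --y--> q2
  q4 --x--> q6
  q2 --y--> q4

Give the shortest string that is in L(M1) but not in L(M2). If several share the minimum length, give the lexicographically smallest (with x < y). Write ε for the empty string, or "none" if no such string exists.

The string yx is accepted by M1 but not by M2.
No shorter string lies in the difference, and yx is the lexicographically first length-2 string in L(M1) \ L(M2).

yx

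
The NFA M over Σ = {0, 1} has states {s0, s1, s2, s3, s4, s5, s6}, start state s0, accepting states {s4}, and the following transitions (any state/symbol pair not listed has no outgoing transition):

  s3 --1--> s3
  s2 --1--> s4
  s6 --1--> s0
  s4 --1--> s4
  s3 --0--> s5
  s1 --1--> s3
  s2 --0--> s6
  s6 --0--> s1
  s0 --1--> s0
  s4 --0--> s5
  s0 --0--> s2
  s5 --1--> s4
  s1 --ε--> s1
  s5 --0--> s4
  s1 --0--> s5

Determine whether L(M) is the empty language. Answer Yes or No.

No

The string 01 is accepted: the run s0 → s2 → s4 ends in the accepting state s4.
Since at least one string is accepted, L(M) is not empty.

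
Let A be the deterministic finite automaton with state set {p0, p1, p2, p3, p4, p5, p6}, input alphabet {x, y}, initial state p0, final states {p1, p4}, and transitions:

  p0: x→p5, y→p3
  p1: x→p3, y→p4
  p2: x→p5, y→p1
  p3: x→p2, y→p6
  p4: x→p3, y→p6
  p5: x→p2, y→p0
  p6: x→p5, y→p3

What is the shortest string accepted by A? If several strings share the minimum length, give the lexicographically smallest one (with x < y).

A breadth-first search from p0 reaches an accepting state first via the path p0 → p5 → p2 → p1 on input xxy.
No string of length < 3 is accepted (BFS exhausts all shorter strings without reaching an accepting state), and xxy is the lexicographically least accepting string of length 3.

xxy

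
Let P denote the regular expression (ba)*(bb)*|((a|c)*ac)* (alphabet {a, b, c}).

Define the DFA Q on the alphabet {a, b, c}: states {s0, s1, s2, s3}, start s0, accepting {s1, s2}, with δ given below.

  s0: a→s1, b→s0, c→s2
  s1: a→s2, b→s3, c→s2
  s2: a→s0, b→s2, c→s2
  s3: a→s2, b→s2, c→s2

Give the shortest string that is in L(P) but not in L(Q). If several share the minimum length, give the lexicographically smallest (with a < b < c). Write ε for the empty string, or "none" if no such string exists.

ε

The empty string ε is accepted by P but not by Q.
Since ε is the unique shortest string, it is the required witness.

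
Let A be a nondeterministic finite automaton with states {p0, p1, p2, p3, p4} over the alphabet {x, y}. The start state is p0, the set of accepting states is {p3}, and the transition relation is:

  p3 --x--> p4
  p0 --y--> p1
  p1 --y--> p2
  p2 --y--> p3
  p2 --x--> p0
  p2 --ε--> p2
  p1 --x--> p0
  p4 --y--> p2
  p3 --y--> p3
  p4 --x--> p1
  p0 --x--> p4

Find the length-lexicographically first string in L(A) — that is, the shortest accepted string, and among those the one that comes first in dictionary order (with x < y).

xyy

A breadth-first search from p0 reaches an accepting state first via the path p0 → p4 → p2 → p3 on input xyy.
No string of length < 3 is accepted (BFS exhausts all shorter strings without reaching an accepting state), and xyy is the lexicographically least accepting string of length 3.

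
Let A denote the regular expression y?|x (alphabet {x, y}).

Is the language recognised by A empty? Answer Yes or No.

No

The empty string ε matches the expression, so it belongs to L(A).
Since L(A) contains at least one string, it is not empty.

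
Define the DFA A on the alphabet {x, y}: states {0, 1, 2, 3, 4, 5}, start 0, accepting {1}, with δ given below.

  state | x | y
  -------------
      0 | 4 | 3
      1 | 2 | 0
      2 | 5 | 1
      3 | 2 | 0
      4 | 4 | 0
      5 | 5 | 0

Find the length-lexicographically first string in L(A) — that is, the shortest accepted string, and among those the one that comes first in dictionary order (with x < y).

A breadth-first search from 0 reaches an accepting state first via the path 0 → 3 → 2 → 1 on input yxy.
No string of length < 3 is accepted (BFS exhausts all shorter strings without reaching an accepting state), and yxy is the lexicographically least accepting string of length 3.

yxy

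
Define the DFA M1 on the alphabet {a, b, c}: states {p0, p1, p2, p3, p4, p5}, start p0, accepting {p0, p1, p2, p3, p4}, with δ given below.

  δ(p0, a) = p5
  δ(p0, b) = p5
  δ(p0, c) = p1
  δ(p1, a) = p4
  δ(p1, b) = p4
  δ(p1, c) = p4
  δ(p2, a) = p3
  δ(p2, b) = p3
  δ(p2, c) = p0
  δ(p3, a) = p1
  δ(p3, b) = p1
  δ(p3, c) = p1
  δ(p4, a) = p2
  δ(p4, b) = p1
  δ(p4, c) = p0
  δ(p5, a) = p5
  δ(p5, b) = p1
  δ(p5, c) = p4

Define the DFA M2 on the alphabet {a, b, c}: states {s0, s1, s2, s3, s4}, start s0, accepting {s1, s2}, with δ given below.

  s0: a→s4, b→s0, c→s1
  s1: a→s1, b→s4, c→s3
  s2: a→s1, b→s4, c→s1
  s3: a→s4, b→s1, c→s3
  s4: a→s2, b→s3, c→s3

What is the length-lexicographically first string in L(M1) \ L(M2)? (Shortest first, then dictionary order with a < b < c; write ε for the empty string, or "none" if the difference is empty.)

ε

The empty string ε is accepted by M1 but not by M2.
Since ε is the unique shortest string, it is the required witness.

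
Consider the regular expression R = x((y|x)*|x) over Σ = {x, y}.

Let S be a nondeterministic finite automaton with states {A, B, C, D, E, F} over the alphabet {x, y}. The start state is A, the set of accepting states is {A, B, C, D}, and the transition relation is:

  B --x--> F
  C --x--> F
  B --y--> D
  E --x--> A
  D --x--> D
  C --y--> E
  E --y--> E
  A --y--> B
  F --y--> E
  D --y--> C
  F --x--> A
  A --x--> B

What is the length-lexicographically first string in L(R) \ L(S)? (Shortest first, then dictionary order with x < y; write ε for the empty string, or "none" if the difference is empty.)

xx

The string xx is accepted by R but not by S.
No shorter string lies in the difference, and xx is the lexicographically first length-2 string in L(R) \ L(S).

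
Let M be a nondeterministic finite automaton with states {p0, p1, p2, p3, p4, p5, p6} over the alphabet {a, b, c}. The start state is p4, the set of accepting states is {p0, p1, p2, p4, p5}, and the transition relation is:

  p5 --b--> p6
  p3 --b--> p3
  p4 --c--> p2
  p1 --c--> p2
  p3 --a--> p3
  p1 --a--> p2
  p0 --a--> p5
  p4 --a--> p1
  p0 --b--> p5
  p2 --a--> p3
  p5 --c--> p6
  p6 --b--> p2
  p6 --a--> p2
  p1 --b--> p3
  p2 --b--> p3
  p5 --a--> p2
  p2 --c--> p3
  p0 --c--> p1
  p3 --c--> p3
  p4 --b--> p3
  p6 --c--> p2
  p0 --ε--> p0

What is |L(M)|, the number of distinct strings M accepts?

The useful subgraph on states {p1, p2, p4} is acyclic, so L(M) is finite; the longest accepting path visits 3 useful states, giving maximum string length 2.
Counting accepting paths from p4 by length: 1 of length 0, 2 of length 1, 2 of length 2. Total 5.

5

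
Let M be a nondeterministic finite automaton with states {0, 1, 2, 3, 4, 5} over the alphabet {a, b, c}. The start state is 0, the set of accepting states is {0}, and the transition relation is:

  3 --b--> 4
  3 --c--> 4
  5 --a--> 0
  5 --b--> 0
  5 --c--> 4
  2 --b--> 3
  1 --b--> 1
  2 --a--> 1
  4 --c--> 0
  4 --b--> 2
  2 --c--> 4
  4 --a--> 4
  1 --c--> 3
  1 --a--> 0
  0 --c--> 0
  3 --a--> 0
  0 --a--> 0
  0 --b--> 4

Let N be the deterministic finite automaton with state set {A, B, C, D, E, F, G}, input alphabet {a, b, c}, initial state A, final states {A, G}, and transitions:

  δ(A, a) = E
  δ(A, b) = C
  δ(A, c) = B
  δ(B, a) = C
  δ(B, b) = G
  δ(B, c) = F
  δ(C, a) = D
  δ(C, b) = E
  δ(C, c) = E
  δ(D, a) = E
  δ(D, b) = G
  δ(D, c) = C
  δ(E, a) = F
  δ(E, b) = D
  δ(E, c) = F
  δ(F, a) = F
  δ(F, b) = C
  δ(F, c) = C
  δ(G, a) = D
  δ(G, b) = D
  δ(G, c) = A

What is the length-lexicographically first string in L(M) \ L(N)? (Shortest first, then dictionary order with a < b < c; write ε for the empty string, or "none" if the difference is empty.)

a

The string a is accepted by M but not by N.
No shorter string lies in the difference, and a is the lexicographically first length-1 string in L(M) \ L(N).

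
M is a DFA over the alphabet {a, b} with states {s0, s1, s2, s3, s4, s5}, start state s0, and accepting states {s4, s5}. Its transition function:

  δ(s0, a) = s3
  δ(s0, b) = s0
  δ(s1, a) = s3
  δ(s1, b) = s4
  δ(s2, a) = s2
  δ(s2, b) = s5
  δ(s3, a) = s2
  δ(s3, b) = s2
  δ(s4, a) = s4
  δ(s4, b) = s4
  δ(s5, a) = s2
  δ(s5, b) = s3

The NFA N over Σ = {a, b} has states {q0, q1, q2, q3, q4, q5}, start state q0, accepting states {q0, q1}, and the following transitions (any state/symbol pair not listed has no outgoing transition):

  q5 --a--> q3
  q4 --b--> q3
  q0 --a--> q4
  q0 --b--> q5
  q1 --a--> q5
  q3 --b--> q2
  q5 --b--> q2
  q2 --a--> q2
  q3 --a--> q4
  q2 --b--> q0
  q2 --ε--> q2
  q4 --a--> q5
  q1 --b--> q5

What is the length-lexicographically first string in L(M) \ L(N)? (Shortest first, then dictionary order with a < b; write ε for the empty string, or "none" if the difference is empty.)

The string aab is accepted by M but not by N.
No shorter string lies in the difference, and aab is the lexicographically first length-3 string in L(M) \ L(N).

aab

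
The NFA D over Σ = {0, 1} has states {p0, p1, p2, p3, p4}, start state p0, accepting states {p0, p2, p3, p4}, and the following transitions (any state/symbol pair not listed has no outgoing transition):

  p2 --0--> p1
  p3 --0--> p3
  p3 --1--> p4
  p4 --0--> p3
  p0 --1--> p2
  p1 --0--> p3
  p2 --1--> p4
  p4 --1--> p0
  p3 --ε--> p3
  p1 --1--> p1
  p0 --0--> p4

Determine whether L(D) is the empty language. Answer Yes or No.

The empty string ε is accepted: the run p0 ends in the accepting state p0.
Since at least one string is accepted, L(D) is not empty.

No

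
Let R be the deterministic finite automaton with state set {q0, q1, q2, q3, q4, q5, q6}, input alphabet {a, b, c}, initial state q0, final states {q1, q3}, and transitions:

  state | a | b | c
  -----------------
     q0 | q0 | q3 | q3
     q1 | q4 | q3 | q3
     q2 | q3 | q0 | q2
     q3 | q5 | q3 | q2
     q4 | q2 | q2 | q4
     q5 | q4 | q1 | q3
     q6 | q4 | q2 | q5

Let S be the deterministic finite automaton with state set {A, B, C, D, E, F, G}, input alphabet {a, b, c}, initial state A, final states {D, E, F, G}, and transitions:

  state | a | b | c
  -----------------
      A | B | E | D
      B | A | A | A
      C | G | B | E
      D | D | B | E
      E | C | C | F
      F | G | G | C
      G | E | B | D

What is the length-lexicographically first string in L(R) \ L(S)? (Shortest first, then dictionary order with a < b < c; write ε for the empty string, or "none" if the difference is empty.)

ab

The string ab is accepted by R but not by S.
No shorter string lies in the difference, and ab is the lexicographically first length-2 string in L(R) \ L(S).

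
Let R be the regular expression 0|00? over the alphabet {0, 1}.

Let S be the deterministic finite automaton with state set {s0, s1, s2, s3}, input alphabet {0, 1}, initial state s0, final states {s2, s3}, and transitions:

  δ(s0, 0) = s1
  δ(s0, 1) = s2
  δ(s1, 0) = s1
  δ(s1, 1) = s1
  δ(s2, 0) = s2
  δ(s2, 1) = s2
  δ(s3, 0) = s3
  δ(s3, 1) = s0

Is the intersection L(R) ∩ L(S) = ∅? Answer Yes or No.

Yes

Converting the expression R to a DFA (subset construction, then merging equivalent states) gives the minimal DFA with states {r0, r1, r2, r3}, start state r0, accepting states {r1, r3} and transitions r0: 0→r1, 1→r2; r1: 0→r3, 1→r2; r2: 0→r2, 1→r2; r3: 0→r2, 1→r2.
Exploring the product automaton R × S from the start pair (r0, s0), following both machines on each input symbol, reaches 5 state pairs: (r0, s0), (r1, s1), (r2, s2), (r3, s1), (r2, s1).
R accepts in {r1, r3} and S accepts in {s2, s3}; no reachable pair has both components accepting, so no string drives both machines to acceptance simultaneously and L(R) ∩ L(S) = ∅.
So no string is accepted by both, and the intersection is empty.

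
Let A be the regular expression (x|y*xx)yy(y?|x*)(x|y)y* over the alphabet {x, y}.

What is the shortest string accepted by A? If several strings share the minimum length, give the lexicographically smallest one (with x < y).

By inspection of the expression, no string of length less than 4 matches, and xyyx is the lexicographically first match of length 4.

xyyx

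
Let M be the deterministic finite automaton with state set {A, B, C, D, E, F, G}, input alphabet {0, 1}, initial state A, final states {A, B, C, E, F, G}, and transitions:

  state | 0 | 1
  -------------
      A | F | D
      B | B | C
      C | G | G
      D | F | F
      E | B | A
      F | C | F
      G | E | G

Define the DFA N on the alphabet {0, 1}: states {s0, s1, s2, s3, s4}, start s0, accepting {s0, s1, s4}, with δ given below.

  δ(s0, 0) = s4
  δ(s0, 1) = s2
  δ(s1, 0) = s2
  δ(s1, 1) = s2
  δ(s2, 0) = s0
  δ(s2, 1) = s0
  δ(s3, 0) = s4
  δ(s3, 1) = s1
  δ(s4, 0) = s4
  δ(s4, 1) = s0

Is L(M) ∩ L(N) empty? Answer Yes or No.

No

The empty string ε is accepted by both M and N.
Hence L(M) ∩ L(N) ≠ ∅.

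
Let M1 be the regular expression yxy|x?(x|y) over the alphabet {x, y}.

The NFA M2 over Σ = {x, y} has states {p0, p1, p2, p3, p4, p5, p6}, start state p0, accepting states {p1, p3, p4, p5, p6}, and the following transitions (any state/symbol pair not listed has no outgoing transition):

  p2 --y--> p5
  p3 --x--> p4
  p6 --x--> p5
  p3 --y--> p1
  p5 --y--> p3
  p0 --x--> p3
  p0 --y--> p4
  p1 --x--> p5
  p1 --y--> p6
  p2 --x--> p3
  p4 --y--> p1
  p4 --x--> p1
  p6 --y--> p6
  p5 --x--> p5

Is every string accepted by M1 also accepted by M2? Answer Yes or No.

Yes

Converting the expression M1 to a DFA (subset construction, then merging equivalent states) gives the minimal DFA with states {r0, r1, r2, r3, r4, r5}, start state r0, accepting states {r1, r2, r3} and transitions r0: x→r1, y→r2; r1: x→r3, y→r3; r2: x→r4, y→r5; r3: x→r5, y→r5; r4: x→r5, y→r3; r5: x→r5, y→r5.
Exploring the product automaton M1 × M2 from the start pair (r0, p0), following both machines on each input symbol, reaches 12 state pairs: (r0, p0), (r1, p3), (r2, p4), (r3, p4), (r3, p1), (r4, p1), (r5, p1), (r5, p5), (r5, p6), (r3, p6), (r5, p3), (r5, p4).
M1 accepts in {r1, r2, r3} and M2 accepts in {p1, p3, p4, p5, p6}. The reachable pairs whose M1-component is accepting are (r1, p3), (r2, p4), (r3, p4), (r3, p1), (r3, p6); in each of them the M2-component is accepting too, so the product for L(M1) \ L(M2) (M1-component accepting, M2-component rejecting) has no reachable accepting pair and the difference is empty.
Hence every string in L(M1) is also in L(M2).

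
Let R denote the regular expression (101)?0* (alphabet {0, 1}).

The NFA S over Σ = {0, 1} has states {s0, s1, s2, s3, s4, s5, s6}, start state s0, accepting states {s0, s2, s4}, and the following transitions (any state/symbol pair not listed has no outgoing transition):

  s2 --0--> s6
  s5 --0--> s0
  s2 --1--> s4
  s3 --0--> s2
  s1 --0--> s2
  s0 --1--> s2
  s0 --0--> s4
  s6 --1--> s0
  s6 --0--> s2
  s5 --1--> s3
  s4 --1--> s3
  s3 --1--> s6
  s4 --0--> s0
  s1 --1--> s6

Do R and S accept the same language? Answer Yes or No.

The string 1 is accepted by S but rejected by R.
So L(R) ≠ L(S).

No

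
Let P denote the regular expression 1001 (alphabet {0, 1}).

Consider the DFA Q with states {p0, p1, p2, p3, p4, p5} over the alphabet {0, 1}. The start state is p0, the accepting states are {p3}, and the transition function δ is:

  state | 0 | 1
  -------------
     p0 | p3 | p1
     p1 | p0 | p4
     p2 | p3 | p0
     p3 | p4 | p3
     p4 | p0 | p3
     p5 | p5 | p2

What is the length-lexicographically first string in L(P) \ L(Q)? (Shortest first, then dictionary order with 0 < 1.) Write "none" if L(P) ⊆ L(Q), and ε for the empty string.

Converting the expression P to a DFA (subset construction, then merging equivalent states) gives the minimal DFA with states {r0, r1, r2, r3, r4, r5}, start state r0, accepting states {r5} and transitions r0: 0→r1, 1→r2; r1: 0→r1, 1→r1; r2: 0→r3, 1→r1; r3: 0→r4, 1→r1; r4: 0→r1, 1→r5; r5: 0→r1, 1→r1.
Exploring the product automaton P × Q from the start pair (r0, p0), following both machines on each input symbol, reaches 9 state pairs: (r0, p0), (r1, p3), (r2, p1), (r1, p4), (r3, p0), (r1, p0), (r4, p3), (r1, p1), (r5, p3).
P accepts in {r5} and Q accepts in {p3}. The reachable pairs whose P-component is accepting are (r5, p3); in each of them the Q-component is accepting too, so the product for L(P) \ L(Q) (P-component accepting, Q-component rejecting) has no reachable accepting pair and the difference is empty.
So every string accepted by P is also accepted by Q: L(P) \ L(Q) = ∅ and there is no such string.

none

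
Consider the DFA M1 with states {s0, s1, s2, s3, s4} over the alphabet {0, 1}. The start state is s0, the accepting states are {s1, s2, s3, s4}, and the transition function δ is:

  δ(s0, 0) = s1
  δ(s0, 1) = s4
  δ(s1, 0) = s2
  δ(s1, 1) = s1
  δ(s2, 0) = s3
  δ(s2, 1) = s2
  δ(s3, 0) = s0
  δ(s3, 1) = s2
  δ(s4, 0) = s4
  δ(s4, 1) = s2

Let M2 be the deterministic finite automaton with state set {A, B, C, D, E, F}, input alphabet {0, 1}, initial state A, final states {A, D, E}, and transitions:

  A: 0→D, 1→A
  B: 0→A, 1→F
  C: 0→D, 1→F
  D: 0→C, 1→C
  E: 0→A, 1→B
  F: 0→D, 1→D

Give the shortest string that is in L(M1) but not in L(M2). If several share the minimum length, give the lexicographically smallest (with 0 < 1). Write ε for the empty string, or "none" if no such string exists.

The string 00 is accepted by M1 but not by M2.
No shorter string lies in the difference, and 00 is the lexicographically first length-2 string in L(M1) \ L(M2).

00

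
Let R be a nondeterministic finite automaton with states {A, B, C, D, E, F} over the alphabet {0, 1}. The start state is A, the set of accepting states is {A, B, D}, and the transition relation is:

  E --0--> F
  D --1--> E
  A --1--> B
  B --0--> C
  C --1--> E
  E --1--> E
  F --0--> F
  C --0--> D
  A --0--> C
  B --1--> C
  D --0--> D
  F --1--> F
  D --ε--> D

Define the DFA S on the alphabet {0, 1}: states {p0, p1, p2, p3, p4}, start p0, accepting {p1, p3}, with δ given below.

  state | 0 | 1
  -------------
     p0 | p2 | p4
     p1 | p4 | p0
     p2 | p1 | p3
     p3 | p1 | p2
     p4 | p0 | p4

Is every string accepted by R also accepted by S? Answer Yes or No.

The empty string ε is in L(R) but not in L(S).
So L(R) ⊄ L(S).

No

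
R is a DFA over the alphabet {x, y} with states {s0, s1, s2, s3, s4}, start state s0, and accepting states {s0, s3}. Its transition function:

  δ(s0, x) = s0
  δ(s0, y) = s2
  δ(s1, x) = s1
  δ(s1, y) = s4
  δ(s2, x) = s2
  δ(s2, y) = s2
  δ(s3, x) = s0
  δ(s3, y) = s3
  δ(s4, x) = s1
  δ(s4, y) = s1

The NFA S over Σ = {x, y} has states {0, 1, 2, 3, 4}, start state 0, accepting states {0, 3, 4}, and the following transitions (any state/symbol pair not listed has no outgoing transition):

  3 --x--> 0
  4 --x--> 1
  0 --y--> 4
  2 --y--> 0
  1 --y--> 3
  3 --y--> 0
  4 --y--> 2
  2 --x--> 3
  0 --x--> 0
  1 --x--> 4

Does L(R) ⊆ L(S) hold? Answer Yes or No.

Exploring the product automaton R × S from the start pair (s0, 0), following both machines on each input symbol, reaches 6 state pairs: (s0, 0), (s2, 4), (s2, 1), (s2, 2), (s2, 3), (s2, 0).
R accepts in {s0, s3} and S accepts in {0, 3, 4}. The reachable pairs whose R-component is accepting are (s0, 0); in each of them the S-component is accepting too, so the product for L(R) \ L(S) (R-component accepting, S-component rejecting) has no reachable accepting pair and the difference is empty.
Hence every string in L(R) is also in L(S).

Yes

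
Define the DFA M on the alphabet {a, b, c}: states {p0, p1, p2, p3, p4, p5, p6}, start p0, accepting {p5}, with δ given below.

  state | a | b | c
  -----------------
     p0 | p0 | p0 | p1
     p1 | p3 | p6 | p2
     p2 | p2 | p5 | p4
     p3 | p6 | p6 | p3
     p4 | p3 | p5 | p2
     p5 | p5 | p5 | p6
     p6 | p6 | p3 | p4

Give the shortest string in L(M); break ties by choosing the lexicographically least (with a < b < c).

A breadth-first search from p0 reaches an accepting state first via the path p0 → p1 → p2 → p5 on input ccb.
No string of length < 3 is accepted (BFS exhausts all shorter strings without reaching an accepting state), and ccb is the lexicographically least accepting string of length 3.

ccb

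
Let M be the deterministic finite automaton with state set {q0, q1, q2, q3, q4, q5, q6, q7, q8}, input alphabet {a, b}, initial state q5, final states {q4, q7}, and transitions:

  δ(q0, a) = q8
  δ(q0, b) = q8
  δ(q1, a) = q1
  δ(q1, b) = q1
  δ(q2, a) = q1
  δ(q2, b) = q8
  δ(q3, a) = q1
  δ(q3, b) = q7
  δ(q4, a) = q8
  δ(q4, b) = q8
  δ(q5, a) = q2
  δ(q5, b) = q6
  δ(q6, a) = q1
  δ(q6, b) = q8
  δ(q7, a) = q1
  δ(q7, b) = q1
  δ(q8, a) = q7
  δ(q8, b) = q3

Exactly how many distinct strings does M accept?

4

The useful subgraph on states {q2, q3, q5, q6, q7, q8} is acyclic, so L(M) is finite; the longest accepting path visits 5 useful states, giving maximum string length 4.
Counting accepting paths from q5 by length: 2 of length 3, 2 of length 4. Total 4.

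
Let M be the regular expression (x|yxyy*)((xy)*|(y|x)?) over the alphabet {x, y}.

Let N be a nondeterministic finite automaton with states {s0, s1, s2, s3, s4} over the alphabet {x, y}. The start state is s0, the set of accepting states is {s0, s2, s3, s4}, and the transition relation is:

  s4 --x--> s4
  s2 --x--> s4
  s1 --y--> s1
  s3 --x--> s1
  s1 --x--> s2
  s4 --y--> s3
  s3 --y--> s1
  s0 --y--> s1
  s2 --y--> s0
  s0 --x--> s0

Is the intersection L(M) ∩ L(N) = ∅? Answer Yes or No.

No

The string x is accepted by both M and N.
Hence L(M) ∩ L(N) ≠ ∅.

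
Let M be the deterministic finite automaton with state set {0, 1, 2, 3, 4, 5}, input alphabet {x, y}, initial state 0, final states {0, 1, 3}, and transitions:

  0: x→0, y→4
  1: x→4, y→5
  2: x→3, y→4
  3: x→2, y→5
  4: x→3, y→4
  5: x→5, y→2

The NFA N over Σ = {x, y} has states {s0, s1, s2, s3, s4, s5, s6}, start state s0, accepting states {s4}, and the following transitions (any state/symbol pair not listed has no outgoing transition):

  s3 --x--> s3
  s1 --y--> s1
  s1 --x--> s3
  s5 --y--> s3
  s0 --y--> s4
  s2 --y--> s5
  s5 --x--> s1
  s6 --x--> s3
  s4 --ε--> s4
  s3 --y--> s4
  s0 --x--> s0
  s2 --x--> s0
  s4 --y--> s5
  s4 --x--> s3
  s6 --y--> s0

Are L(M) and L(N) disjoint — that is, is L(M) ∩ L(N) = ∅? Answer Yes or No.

Exploring the product automaton M × N from the start pair (0, s0), following both machines on each input symbol, reaches 14 state pairs: (0, s0), (4, s4), (3, s3), (4, s5), (2, s3), (5, s4), (3, s1), (4, s3), (5, s3), (2, s5), (5, s1), (2, s4), (2, s1), (4, s1).
M accepts in {0, 1, 3} and N accepts in {s4}; no reachable pair has both components accepting, so no string drives both machines to acceptance simultaneously and L(M) ∩ L(N) = ∅.
So no string is accepted by both, and the intersection is empty.

Yes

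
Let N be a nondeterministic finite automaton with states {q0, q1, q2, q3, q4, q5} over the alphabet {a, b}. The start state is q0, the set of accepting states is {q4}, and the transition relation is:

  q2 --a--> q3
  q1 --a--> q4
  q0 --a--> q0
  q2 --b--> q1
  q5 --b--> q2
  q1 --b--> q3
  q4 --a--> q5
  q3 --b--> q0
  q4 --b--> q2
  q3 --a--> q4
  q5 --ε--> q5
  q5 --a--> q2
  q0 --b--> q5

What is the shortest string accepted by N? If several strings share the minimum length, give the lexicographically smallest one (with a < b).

A breadth-first search from q0 reaches an accepting state first via the path q0 → q5 → q2 → q3 → q4 on input baaa.
No string of length < 4 is accepted (BFS exhausts all shorter strings without reaching an accepting state), and baaa is the lexicographically least accepting string of length 4.

baaa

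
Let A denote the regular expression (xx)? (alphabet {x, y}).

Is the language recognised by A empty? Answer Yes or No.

No

The empty string ε matches the expression, so it belongs to L(A).
Since L(A) contains at least one string, it is not empty.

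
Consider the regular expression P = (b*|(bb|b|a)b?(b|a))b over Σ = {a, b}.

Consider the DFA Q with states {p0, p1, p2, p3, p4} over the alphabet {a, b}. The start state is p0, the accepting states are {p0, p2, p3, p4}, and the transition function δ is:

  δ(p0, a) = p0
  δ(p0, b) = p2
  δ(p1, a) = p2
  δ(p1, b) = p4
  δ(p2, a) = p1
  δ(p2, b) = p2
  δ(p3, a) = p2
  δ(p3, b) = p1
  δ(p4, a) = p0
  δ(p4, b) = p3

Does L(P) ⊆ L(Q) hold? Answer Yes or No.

Yes

Converting the expression P to a DFA (subset construction, then merging equivalent states) gives the minimal DFA with states {r0, r1, r2, r3, r4, r5, r6, r7, r8, r9, r10}, start state r0, accepting states {r2, r5, r7, r8, r9, r10} and transitions r0: a→r1, b→r2; r1: a→r3, b→r4; r2: a→r3, b→r5; r3: a→r6, b→r7; r4: a→r3, b→r8; r5: a→r3, b→r9; r6: a→r6, b→r6; r7: a→r6, b→r6; r8: a→r6, b→r7; r9: a→r3, b→r10; r10: a→r6, b→r10.
Exploring the product automaton P × Q from the start pair (r0, p0), following both machines on each input symbol, reaches 17 state pairs: (r0, p0), (r1, p0), (r2, p2), (r3, p0), (r4, p2), (r3, p1), (r5, p2), (r6, p0), (r7, p2), (r8, p2), (r6, p2), (r7, p4), (r9, p2), (r6, p1), (r6, p3), (r10, p2), (r6, p4).
P accepts in {r2, r5, r7, r8, r9, r10} and Q accepts in {p0, p2, p3, p4}. The reachable pairs whose P-component is accepting are (r2, p2), (r5, p2), (r7, p2), (r8, p2), (r7, p4), (r9, p2), (r10, p2); in each of them the Q-component is accepting too, so the product for L(P) \ L(Q) (P-component accepting, Q-component rejecting) has no reachable accepting pair and the difference is empty.
Hence every string in L(P) is also in L(Q).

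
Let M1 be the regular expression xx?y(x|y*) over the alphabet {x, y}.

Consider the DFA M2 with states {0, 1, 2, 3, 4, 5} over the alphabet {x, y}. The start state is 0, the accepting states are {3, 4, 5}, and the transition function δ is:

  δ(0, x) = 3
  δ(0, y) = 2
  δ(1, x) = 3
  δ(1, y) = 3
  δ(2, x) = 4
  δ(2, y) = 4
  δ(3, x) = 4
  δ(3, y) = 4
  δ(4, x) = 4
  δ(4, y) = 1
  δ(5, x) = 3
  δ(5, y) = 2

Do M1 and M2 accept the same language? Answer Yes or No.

No

The string xxy is accepted by M1 but rejected by M2.
So L(M1) ≠ L(M2).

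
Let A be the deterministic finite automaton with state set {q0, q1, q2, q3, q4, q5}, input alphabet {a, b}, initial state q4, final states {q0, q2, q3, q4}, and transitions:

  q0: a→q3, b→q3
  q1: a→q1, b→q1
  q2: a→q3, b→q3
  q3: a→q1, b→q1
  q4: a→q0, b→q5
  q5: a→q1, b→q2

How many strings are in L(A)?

7

The useful subgraph on states {q0, q2, q3, q4, q5} is acyclic, so L(A) is finite; the longest accepting path visits 4 useful states, giving maximum string length 3.
Counting accepting paths from q4 by length: 1 of length 0, 1 of length 1, 3 of length 2, 2 of length 3. Total 7.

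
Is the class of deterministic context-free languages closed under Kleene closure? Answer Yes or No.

No

L = {c aⁿbⁿ : n≥0} ∪ {cc aⁿb²ⁿ : n≥0} is a DCFL (the number of leading c's fixes which ratio the DPDA checks), but L* is not. Every word of L starts with c, so in a factorisation of the string cc aⁱbʲ (i≥1) into words of L each factor begins at one of the two c's: either the whole string is a single word of L (forcing j = 2i), or it splits as c · (c aⁱbʲ) with c ∈ L (take n = 0) and c aⁱbʲ ∈ L (forcing j = i). Thus L* ∩ cca⁺b* = {cc aⁿbⁿ : n≥1} ∪ {cc aⁿb²ⁿ : n≥1}. A DPDA for L* would give one for this intersection with a regular set, and, started from its configuration after reading cc, one for {aⁿbⁿ : n≥1} ∪ {aⁿb²ⁿ : n≥1}, which no deterministic PDA accepts (a DPDA for it would have a single run on aⁿb²ⁿ, accepting after the prefix aⁿbⁿ and accepting again after n more b's; an ordinary PDA that simulates it on a's and b's and, at any moment when it is accepting, may switch to reading only a fresh letter d while feeding each d to the simulation as a b, would accept aⁱbʲdᵏ (k≥1) exactly when both aⁱbʲ and aⁱbʲ⁺ᵏ are in the language, i.e. its language intersected with the regular set a*b*d⁺ would be exactly {aⁿbⁿdⁿ : n≥1} — impossible, since context-free languages are closed under intersection with regular sets and {aⁿbⁿdⁿ} is not context-free). So L* is not a DCFL.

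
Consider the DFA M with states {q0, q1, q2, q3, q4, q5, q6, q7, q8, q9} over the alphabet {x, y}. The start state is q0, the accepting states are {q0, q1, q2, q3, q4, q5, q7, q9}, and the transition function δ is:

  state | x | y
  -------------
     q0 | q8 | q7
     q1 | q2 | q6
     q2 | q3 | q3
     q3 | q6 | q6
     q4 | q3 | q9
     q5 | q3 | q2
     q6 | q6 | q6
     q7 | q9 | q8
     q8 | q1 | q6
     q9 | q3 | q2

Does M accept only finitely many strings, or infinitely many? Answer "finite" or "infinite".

The useful states (reachable from q0 and able to reach an accepting state) are {q0, q1, q2, q3, q7, q8, q9}.
Restricted to these states the transition graph has no cycle, so every accepting path has bounded length and L is finite.

finite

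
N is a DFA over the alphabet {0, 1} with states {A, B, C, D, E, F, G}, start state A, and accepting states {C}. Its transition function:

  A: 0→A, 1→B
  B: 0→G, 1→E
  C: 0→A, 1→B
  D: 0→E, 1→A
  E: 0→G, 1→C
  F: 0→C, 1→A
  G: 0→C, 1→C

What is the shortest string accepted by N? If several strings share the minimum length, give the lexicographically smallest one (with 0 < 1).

A breadth-first search from A reaches an accepting state first via the path A → B → G → C on input 100.
No string of length < 3 is accepted (BFS exhausts all shorter strings without reaching an accepting state), and 100 is the lexicographically least accepting string of length 3.

100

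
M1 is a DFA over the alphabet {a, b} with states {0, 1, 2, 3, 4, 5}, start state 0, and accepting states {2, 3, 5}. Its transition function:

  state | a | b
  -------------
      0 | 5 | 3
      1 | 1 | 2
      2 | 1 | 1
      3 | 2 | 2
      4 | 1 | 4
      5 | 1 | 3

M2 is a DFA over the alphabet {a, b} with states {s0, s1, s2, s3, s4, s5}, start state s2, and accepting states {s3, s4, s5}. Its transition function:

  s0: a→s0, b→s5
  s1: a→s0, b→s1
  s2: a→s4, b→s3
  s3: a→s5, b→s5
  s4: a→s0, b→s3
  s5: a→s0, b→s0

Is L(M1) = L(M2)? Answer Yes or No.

Exploring the product automaton M1 × M2 from the start pair (0, s2), following both machines on each input symbol, reaches 5 state pairs: (0, s2), (5, s4), (3, s3), (1, s0), (2, s5).
M1 accepts in {2, 3, 5} and M2 accepts in {s3, s4, s5}. In every reachable pair the two components are either both accepting — (5, s4), (3, s3), (2, s5) — or both non-accepting, so no string is accepted by exactly one of the machines: L(M1) \ L(M2) and L(M2) \ L(M1) are both empty.
Hence every string is accepted by M1 iff it is accepted by M2, and the two languages coincide.

Yes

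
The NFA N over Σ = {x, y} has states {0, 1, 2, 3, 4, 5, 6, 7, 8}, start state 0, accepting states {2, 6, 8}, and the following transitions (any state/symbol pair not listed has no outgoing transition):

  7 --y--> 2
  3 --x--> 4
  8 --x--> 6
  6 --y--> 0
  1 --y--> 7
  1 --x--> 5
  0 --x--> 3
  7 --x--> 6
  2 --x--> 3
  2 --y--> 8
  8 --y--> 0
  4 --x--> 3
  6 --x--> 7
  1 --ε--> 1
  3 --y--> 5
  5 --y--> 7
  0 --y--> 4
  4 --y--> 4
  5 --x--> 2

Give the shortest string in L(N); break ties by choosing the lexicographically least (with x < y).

A breadth-first search from 0 reaches an accepting state first via the path 0 → 3 → 5 → 2 on input xyx.
No string of length < 3 is accepted (BFS exhausts all shorter strings without reaching an accepting state), and xyx is the lexicographically least accepting string of length 3.

xyx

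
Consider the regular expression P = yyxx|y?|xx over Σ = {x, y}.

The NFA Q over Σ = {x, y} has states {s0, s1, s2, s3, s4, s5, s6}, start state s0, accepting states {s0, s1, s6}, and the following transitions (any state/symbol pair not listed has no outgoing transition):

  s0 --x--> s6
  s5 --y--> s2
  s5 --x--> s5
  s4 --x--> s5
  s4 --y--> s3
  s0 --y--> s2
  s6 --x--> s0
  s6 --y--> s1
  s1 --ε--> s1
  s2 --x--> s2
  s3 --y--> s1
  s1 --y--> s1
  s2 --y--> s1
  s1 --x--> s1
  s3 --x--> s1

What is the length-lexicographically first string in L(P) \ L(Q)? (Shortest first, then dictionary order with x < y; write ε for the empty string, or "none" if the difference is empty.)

y

The string y is accepted by P but not by Q.
No shorter string lies in the difference, and y is the lexicographically first length-1 string in L(P) \ L(Q).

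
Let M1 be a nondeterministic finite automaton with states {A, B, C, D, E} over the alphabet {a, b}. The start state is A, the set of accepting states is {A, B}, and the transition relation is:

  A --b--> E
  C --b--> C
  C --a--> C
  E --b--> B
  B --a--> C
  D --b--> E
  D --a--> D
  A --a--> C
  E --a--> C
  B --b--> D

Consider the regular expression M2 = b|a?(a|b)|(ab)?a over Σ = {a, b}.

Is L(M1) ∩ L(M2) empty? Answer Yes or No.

Yes

Converting the expression M2 to a DFA (subset construction, then merging equivalent states) gives the minimal DFA with states {r0, r1, r2, r3, r4}, start state r0, accepting states {r1, r2, r3} and transitions r0: a→r1, b→r2; r1: a→r2, b→r3; r2: a→r4, b→r4; r3: a→r2, b→r4; r4: a→r4, b→r4.
Exploring the product automaton M1 × M2 from the start pair (A, r0), following both machines on each input symbol, reaches 9 state pairs: (A, r0), (C, r1), (E, r2), (C, r2), (C, r3), (C, r4), (B, r4), (D, r4), (E, r4).
M1 accepts in {A, B} and M2 accepts in {r1, r2, r3}; no reachable pair has both components accepting, so no string drives both machines to acceptance simultaneously and L(M1) ∩ L(M2) = ∅.
So no string is accepted by both, and the intersection is empty.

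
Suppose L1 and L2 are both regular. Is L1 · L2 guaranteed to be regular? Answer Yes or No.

Yes

If R₁ and R₂ are regular expressions for the two languages then R₁R₂ denotes L₁L₂; on automata, add ε-moves from every accepting state of an NFA for L₁ to the start state of an NFA for L₂ and keep only the second machine's accepting states.
So the regular languages are closed under concatenation.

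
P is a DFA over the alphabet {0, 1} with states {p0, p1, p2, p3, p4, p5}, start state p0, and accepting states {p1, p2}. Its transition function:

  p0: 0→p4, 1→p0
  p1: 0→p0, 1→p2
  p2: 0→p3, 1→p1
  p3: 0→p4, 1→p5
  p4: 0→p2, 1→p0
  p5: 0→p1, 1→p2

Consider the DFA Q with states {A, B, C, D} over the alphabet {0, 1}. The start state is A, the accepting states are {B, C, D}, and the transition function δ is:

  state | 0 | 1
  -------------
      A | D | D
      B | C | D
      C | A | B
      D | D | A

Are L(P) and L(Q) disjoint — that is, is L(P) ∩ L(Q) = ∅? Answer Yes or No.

The string 00 is accepted by both P and Q.
Hence L(P) ∩ L(Q) ≠ ∅.

No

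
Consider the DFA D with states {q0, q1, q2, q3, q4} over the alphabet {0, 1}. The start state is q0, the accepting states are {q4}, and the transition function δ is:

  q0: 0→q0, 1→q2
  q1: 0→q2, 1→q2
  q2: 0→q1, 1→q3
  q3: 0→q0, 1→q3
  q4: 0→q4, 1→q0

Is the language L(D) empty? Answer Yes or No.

The states reachable from the start state are {q0, q1, q2, q3}.
None of the accepting states {q4} is reachable, so no string is accepted and L(D) = ∅.

Yes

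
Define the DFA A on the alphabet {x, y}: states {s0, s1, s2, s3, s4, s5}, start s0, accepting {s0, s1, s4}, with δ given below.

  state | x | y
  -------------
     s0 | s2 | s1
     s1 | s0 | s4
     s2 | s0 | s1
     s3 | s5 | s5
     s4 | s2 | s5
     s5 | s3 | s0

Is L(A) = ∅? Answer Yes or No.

The empty string ε is accepted: the run s0 ends in the accepting state s0.
Since at least one string is accepted, L(A) is not empty.

No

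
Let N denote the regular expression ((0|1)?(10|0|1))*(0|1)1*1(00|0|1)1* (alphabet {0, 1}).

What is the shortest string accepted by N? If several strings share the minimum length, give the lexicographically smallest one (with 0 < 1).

010

By inspection of the expression, no string of length less than 3 matches, and 010 is the lexicographically first match of length 3.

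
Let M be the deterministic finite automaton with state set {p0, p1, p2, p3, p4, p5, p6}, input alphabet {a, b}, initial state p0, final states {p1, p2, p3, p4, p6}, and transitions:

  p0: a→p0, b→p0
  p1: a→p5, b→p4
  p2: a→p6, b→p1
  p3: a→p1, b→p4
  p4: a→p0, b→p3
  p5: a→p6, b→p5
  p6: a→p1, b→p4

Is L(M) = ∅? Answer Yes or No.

Yes

The states reachable from the start state are {p0}.
None of the accepting states {p1, p2, p3, p4, p6} is reachable, so no string is accepted and L(M) = ∅.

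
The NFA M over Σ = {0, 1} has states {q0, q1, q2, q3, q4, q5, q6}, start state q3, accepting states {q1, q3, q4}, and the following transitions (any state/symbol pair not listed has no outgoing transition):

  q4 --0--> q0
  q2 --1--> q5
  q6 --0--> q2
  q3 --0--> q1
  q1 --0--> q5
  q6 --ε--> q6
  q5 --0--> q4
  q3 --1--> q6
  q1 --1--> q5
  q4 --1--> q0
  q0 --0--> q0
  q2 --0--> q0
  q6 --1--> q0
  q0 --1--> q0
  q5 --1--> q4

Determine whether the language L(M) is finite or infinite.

The useful states (reachable from q3 and able to reach an accepting state) are {q1, q2, q3, q4, q5, q6}.
Restricted to these states the transition graph has no cycle, so every accepting path has bounded length and L is finite.

finite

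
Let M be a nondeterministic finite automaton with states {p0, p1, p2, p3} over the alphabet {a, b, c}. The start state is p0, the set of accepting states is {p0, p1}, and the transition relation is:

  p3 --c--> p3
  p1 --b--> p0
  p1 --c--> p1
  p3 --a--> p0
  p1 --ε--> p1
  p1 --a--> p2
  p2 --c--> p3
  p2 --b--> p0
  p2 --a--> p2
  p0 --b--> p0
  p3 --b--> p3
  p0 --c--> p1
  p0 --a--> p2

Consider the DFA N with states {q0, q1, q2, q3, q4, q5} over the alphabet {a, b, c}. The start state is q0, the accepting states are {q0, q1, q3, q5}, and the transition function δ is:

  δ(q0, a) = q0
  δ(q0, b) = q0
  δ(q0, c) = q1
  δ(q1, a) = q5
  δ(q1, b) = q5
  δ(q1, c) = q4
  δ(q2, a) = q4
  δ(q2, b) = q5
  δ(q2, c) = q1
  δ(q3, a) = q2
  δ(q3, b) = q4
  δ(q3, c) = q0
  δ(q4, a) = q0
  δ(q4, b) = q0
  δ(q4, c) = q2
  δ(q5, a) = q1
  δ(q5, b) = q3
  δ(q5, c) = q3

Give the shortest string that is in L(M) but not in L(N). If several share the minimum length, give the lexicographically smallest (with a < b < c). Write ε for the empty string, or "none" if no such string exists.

The string cc is accepted by M but not by N.
No shorter string lies in the difference, and cc is the lexicographically first length-2 string in L(M) \ L(N).

cc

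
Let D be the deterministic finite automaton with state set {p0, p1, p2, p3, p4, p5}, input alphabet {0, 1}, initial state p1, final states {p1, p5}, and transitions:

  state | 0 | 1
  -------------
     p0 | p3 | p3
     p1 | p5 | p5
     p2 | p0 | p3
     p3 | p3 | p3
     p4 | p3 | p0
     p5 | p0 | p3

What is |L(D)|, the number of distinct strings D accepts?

3

The useful subgraph on states {p1, p5} is acyclic, so L(D) is finite; the longest accepting path visits 2 useful states, giving maximum string length 1.
Counting accepting paths from p1 by length: 1 of length 0, 2 of length 1. Total 3.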